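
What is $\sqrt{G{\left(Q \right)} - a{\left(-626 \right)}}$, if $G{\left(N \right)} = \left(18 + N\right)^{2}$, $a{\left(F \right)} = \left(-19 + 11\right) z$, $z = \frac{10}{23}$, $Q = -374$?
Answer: $\frac{8 \sqrt{1047581}}{23} \approx 356.0$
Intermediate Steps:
$z = \frac{10}{23}$ ($z = 10 \cdot \frac{1}{23} = \frac{10}{23} \approx 0.43478$)
$a{\left(F \right)} = - \frac{80}{23}$ ($a{\left(F \right)} = \left(-19 + 11\right) \frac{10}{23} = \left(-8\right) \frac{10}{23} = - \frac{80}{23}$)
$\sqrt{G{\left(Q \right)} - a{\left(-626 \right)}} = \sqrt{\left(18 - 374\right)^{2} - - \frac{80}{23}} = \sqrt{\left(-356\right)^{2} + \frac{80}{23}} = \sqrt{126736 + \frac{80}{23}} = \sqrt{\frac{2915008}{23}} = \frac{8 \sqrt{1047581}}{23}$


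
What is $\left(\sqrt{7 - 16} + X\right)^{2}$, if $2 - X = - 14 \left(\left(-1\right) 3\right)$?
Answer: $1591 - 240 i \approx 1591.0 - 240.0 i$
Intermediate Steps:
$X = -40$ ($X = 2 - - 14 \left(\left(-1\right) 3\right) = 2 - \left(-14\right) \left(-3\right) = 2 - 42 = -40$)
$\left(\sqrt{7 - 16} + X\right)^{2} = \left(\sqrt{7 - 16} - 40\right)^{2} = \left(\sqrt{-9} - 40\right)^{2} = \left(3 i - 40\right)^{2} = \left(-40 + 3 i\right)^{2}$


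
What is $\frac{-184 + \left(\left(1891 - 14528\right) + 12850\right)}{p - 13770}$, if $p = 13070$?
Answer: $- \frac{29}{700} \approx -0.041429$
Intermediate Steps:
$\frac{-184 + \left(\left(1891 - 14528\right) + 12850\right)}{p - 13770} = \frac{-184 + \left(\left(1891 - 14528\right) + 12850\right)}{13070 - 13770} = \frac{-184 + \left(-12637 + 12850\right)}{-700} = \left(-184 + 213\right) \left(- \frac{1}{700}\right) = 29 \left(- \frac{1}{700}\right) = - \frac{29}{700}$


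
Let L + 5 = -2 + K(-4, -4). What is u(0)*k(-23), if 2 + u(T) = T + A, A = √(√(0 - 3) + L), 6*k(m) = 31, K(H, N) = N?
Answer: -31/3 + 31*√(-11 + I*√3)/6 ≈ -8.9884 + 17.189*I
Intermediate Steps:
k(m) = 31/6 (k(m) = (⅙)*31 = 31/6)
L = -11 (L = -5 + (-2 - 4) = -5 - 6 = -11)
A = √(-11 + I*√3) (A = √(√(0 - 3) - 11) = √(√(-3) - 11) = √(I*√3 - 11) = √(-11 + I*√3) ≈ 0.26032 + 3.3268*I)
u(T) = -2 + T + √(-11 + I*√3) (u(T) = -2 + (T + √(-11 + I*√3)) = -2 + T + √(-11 + I*√3))
u(0)*k(-23) = (-2 + 0 + √(-11 + I*√3))*(31/6) = (-2 + √(-11 + I*√3))*(31/6) = -31/3 + 31*√(-11 + I*√3)/6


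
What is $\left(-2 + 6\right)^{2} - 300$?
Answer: $-284$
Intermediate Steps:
$\left(-2 + 6\right)^{2} - 300 = 4^{2} - 300 = 16 - 300 = -284$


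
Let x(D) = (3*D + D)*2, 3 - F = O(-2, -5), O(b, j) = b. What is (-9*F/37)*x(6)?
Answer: -2160/37 ≈ -58.378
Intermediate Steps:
F = 5 (F = 3 - 1*(-2) = 3 + 2 = 5)
x(D) = 8*D (x(D) = (4*D)*2 = 8*D)
(-9*F/37)*x(6) = (-45/37)*(8*6) = -45/37*48 = -2160/37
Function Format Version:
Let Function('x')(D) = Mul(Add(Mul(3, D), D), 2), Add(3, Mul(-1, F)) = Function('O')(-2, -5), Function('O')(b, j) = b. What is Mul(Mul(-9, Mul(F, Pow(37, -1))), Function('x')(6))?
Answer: Rational(-2160, 37) ≈ -58.378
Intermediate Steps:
F = 5 (F = Add(3, Mul(-1, -2)) = Add(3, 2) = 5)
Function('x')(D) = Mul(8, D) (Function('x')(D) = Mul(Mul(4, D), 2) = Mul(8, D))
Mul(Mul(-9, Mul(F, Pow(37, -1))), Function('x')(6)) = Mul(Mul(-9, Mul(5, Pow(37, -1))), Mul(8, 6)) = Mul(Mul(-9, Mul(5, Rational(1, 37))), 48) = Mul(Mul(-9, Rational(5, 37)), 48) = Mul(Rational(-45, 37), 48) = Rational(-2160, 37)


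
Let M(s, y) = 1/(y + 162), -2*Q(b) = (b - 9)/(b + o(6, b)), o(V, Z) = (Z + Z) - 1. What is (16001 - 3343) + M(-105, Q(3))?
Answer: 16442750/1299 ≈ 12658.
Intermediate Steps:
o(V, Z) = -1 + 2*Z (o(V, Z) = 2*Z - 1 = -1 + 2*Z)
Q(b) = -(-9 + b)/(2*(-1 + 3*b)) (Q(b) = -(b - 9)/(2*(b + (-1 + 2*b))) = -(-9 + b)/(2*(-1 + 3*b)))
M(s, y) = 1/(162 + y)
(16001 - 3343) + M(-105, Q(3)) = (16001 - 3343) + 1/(162 + (9 - 1*3)/(2*(-1 + 3*3))) = 12658 + 1/(162 + (9 - 3)/(2*(-1 + 9))) = 12658 + 1/(162 + (½)*6/8) = 12658 + 1/(162 + (½)*(⅛)*6) = 12658 + 1/(162 + 3/8) = 12658 + 1/(1299/8) = 12658 + 8/1299 = 16442750/1299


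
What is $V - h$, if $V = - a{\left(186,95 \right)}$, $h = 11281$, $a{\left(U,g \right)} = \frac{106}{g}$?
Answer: $- \frac{1071801}{95} \approx -11282.0$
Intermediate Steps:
$V = - \frac{106}{95} \approx -1.1158$
$V - h = - \frac{106}{95} - 11281 = - \frac{1071801}{95}$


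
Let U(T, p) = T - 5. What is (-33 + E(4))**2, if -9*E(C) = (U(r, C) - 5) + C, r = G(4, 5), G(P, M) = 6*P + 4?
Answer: 101761/81 ≈ 1256.3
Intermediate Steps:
G(P, M) = 4 + 6*P
r = 28 (r = 4 + 6*4 = 4 + 24 = 28)
U(T, p) = -5 + T
E(C) = -2 - C/9 (E(C) = -(((-5 + 28) - 5) + C)/9 = -((23 - 5) + C)/9 = -(18 + C)/9 = -2 - C/9)
(-33 + E(4))**2 = (-33 + (-2 - 1/9*4))**2 = (-33 + (-2 - 4/9))**2 = (-33 - 22/9)**2 = (-319/9)**2 = 101761/81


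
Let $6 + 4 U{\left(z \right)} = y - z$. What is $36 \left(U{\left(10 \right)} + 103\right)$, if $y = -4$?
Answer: $3528$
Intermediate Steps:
$U{\left(z \right)} = - \frac{5}{2} - \frac{z}{4}$ ($U{\left(z \right)} = - \frac{3}{2} + \frac{-4 - z}{4} = - \frac{3}{2} - \left(1 + \frac{z}{4}\right) = - \frac{5}{2} - \frac{z}{4}$)
$36 \left(U{\left(10 \right)} + 103\right) = 36 \left(\left(- \frac{5}{2} - \frac{5}{2}\right) + 103\right) = 36 \left(-5 + 103\right) = 36 \cdot 98 = 3528$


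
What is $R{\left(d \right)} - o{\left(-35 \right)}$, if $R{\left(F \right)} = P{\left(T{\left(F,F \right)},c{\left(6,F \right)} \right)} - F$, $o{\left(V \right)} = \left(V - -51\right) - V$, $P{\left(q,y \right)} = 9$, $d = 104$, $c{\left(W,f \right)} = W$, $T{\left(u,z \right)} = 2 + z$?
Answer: $-146$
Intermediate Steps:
$o{\left(V \right)} = 51$ ($o{\left(V \right)} = \left(V + 51\right) - V = \left(51 + V\right) - V = 51$)
$R{\left(F \right)} = 9 - F$
$R{\left(d \right)} - o{\left(-35 \right)} = \left(9 - 104\right) - 51 = -95 - 51 = -146$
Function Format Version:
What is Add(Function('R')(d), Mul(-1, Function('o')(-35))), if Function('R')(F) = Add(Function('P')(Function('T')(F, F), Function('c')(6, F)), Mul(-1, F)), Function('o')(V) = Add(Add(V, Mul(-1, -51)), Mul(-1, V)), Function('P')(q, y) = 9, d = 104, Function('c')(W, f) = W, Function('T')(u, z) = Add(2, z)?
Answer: -146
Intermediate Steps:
Function('o')(V) = 51 (Function('o')(V) = Add(Add(V, 51), Mul(-1, V)) = Add(Add(51, V), Mul(-1, V)) = 51)
Function('R')(F) = Add(9, Mul(-1, F))
Add(Function('R')(d), Mul(-1, Function('o')(-35))) = Add(Add(9, Mul(-1, 104)), Mul(-1, 51)) = Add(Add(9, -104), -51) = Add(-95, -51) = -146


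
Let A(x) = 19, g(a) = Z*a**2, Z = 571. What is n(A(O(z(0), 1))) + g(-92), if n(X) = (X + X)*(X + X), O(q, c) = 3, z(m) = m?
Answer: 4834388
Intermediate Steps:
g(a) = 571*a**2
n(X) = 4*X**2 (n(X) = (2*X)*(2*X) = 4*X**2)
n(A(O(z(0), 1))) + g(-92) = 4*19**2 + 571*(-92)**2 = 4*361 + 571*8464 = 1444 + 4832944 = 4834388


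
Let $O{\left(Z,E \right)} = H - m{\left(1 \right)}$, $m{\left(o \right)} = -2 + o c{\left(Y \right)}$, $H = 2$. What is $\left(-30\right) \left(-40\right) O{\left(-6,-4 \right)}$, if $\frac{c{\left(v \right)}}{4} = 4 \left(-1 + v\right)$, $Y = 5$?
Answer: $-72000$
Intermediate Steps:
$c{\left(v \right)} = -16 + 16 v$ ($c{\left(v \right)} = 4 \cdot 4 \left(-1 + v\right) = 4 \left(-4 + 4 v\right) = -16 + 16 v$)
$m{\left(o \right)} = -2 + 64 o$ ($m{\left(o \right)} = -2 + o \left(-16 + 16 \cdot 5\right) = -2 + o \left(-16 + 80\right) = -2 + o 64 = -2 + 64 o$)
$O{\left(Z,E \right)} = -60$ ($O{\left(Z,E \right)} = 2 - \left(-2 + 64 \cdot 1\right) = 2 - \left(-2 + 64\right) = 2 - 62 = -60$)
$\left(-30\right) \left(-40\right) O{\left(-6,-4 \right)} = \left(-30\right) \left(-40\right) \left(-60\right) = 1200 \left(-60\right) = -72000$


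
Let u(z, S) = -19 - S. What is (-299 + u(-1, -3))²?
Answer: 99225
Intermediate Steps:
(-299 + u(-1, -3))² = (-299 + (-19 - 1*(-3)))² = (-299 + (-19 + 3))² = (-299 - 16)² = (-315)² = 99225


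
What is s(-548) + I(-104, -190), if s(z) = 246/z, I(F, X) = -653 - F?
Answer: -150549/274 ≈ -549.45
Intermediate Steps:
s(-548) + I(-104, -190) = 246/(-548) + (-653 - 1*(-104)) = 246*(-1/548) + (-653 + 104) = -123/274 - 549 = -150549/274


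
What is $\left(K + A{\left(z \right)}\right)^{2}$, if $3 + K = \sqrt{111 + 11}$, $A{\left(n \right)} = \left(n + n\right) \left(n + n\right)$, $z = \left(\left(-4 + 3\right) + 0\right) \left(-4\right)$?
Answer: $\left(61 + \sqrt{122}\right)^{2} \approx 5190.5$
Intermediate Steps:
$z = 4$ ($z = \left(-1 + 0\right) \left(-4\right) = \left(-1\right) \left(-4\right) = 4$)
$A{\left(n \right)} = 4 n^{2}$ ($A{\left(n \right)} = 2 n 2 n = 4 n^{2}$)
$K = -3 + \sqrt{122}$ ($K = -3 + \sqrt{111 + 11} = -3 + \sqrt{122} \approx 8.0454$)
$\left(K + A{\left(z \right)}\right)^{2} = \left(\left(-3 + \sqrt{122}\right) + 4 \cdot 4^{2}\right)^{2} = \left(\left(-3 + \sqrt{122}\right) + 4 \cdot 16\right)^{2} = \left(\left(-3 + \sqrt{122}\right) + 64\right)^{2} = \left(61 + \sqrt{122}\right)^{2}$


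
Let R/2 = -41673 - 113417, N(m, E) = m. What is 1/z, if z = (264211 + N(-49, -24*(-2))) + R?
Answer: -1/46018 ≈ -2.1731e-5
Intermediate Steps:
R = -310180 (R = 2*(-41673 - 113417) = 2*(-155090) = -310180)
z = -46018 (z = (264211 - 49) - 310180 = 264162 - 310180 = -46018)
1/z = 1/(-46018) = -1/46018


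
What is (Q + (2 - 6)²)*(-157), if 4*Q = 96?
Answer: -6280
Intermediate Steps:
Q = 24 (Q = (¼)*96 = 24)
(Q + (2 - 6)²)*(-157) = (24 + (2 - 6)²)*(-157) = (24 + (-4)²)*(-157) = (24 + 16)*(-157) = 40*(-157) = -6280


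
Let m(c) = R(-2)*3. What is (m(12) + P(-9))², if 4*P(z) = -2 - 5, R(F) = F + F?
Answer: 3025/16 ≈ 189.06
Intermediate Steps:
R(F) = 2*F
P(z) = -7/4 (P(z) = (-2 - 5)/4 = (¼)*(-7) = -7/4)
m(c) = -12 (m(c) = (2*(-2))*3 = -4*3 = -12)
(m(12) + P(-9))² = (-12 - 7/4)² = (-55/4)² = 3025/16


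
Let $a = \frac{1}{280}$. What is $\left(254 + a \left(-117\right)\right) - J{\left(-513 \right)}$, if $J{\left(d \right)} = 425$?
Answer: $- \frac{47997}{280} \approx -171.42$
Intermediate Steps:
$a = \frac{1}{280} \approx 0.0035714$
$\left(254 + a \left(-117\right)\right) - J{\left(-513 \right)} = \left(254 + \frac{1}{280} \left(-117\right)\right) - 425 = \left(254 - \frac{117}{280}\right) - 425 = \frac{71003}{280} - 425 = - \frac{47997}{280}$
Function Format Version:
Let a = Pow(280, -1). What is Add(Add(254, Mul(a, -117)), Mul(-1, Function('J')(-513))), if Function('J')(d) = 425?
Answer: Rational(-47997, 280) ≈ -171.42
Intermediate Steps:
a = Rational(1, 280) ≈ 0.0035714
Add(Add(254, Mul(a, -117)), Mul(-1, Function('J')(-513))) = Add(Add(254, Mul(Rational(1, 280), -117)), Mul(-1, 425)) = Add(Add(254, Rational(-117, 280)), -425) = Add(Rational(71003, 280), -425) = Rational(-47997, 280)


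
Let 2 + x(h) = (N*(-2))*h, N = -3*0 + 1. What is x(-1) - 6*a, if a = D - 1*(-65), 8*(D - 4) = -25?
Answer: -1581/4 ≈ -395.25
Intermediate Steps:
D = 7/8 (D = 4 + (⅛)*(-25) = 4 - 25/8 = 7/8 ≈ 0.87500)
N = 1 (N = 0 + 1 = 1)
a = 527/8 (a = 7/8 - 1*(-65) = 7/8 + 65 = 527/8 ≈ 65.875)
x(h) = -2 - 2*h (x(h) = -2 + (1*(-2))*h = -2 - 2*h)
x(-1) - 6*a = (-2 - 2*(-1)) - 6*527/8 = (-2 + 2) - 1581/4 = 0 - 1581/4 = -1581/4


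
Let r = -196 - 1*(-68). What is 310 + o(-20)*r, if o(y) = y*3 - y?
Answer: 5430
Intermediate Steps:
o(y) = 2*y (o(y) = 3*y - y = 2*y)
r = -128 (r = -196 + 68 = -128)
310 + o(-20)*r = 310 + (2*(-20))*(-128) = 310 - 40*(-128) = 310 + 5120 = 5430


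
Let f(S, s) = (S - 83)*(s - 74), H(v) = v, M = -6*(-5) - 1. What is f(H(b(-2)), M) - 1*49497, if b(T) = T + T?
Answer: -45582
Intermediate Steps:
b(T) = 2*T
M = 29 (M = 30 - 1 = 29)
f(S, s) = (-83 + S)*(-74 + s)
f(H(b(-2)), M) - 1*49497 = (6142 - 83*29 - 148*(-2) + (2*(-2))*29) - 1*49497 = (6142 - 2407 - 74*(-4) - 4*29) - 49497 = (6142 - 2407 + 296 - 116) - 49497 = 3915 - 49497 = -45582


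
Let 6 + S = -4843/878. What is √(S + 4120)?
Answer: √3167164622/878 ≈ 64.097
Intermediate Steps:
S = -10111/878 (S = -6 - 4843/878 = -10111/878 ≈ -11.516)
√(S + 4120) = √(-10111/878 + 4120) = √(3607249/878) = √3167164622/878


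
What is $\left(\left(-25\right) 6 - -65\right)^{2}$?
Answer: $7225$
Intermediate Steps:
$\left(\left(-25\right) 6 - -65\right)^{2} = \left(-150 + 65\right)^{2} = \left(-85\right)^{2} = 7225$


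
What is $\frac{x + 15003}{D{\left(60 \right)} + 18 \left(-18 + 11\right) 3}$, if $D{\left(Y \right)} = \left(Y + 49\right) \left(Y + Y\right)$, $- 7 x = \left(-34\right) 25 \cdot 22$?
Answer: $\frac{123721}{88914} \approx 1.3915$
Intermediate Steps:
$x = \frac{18700}{7}$ ($x = - \frac{\left(-34\right) 25 \cdot 22}{7} = - \frac{\left(-850\right) 22}{7} = \left(- \frac{1}{7}\right) \left(-18700\right) = \frac{18700}{7} \approx 2671.4$)
$D{\left(Y \right)} = 2 Y \left(49 + Y\right)$ ($D{\left(Y \right)} = \left(49 + Y\right) 2 Y = 2 Y \left(49 + Y\right)$)
$\frac{x + 15003}{D{\left(60 \right)} + 18 \left(-18 + 11\right) 3} = \frac{\frac{18700}{7} + 15003}{2 \cdot 60 \left(49 + 60\right) + 18 \left(-18 + 11\right) 3} = \frac{123721}{7 \left(2 \cdot 60 \cdot 109 + 18 \left(-7\right) 3\right)} = \frac{123721}{7 \left(13080 - 378\right)} = \frac{123721}{7 \cdot 12702} = \frac{123721}{7} \cdot \frac{1}{12702} = \frac{123721}{88914}$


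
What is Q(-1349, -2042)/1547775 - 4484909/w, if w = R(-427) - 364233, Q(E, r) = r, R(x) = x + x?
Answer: 6940884519821/565072531425 ≈ 12.283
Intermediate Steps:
R(x) = 2*x
w = -365087 (w = 2*(-427) - 364233 = -854 - 364233 = -365087)
Q(-1349, -2042)/1547775 - 4484909/w = -2042/1547775 - 4484909/(-365087) = -2042*1/1547775 - 4484909*(-1/365087) = -2042/1547775 + 4484909/365087 = 6940884519821/565072531425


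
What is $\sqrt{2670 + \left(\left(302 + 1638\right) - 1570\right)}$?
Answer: $4 \sqrt{190} \approx 55.136$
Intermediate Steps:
$\sqrt{2670 + \left(\left(302 + 1638\right) - 1570\right)} = \sqrt{2670 + \left(1940 - 1570\right)} = \sqrt{2670 + 370} = \sqrt{3040} = 4 \sqrt{190}$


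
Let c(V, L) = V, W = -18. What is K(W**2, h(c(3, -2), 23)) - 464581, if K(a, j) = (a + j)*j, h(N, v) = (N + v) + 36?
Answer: -440649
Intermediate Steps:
h(N, v) = 36 + N + v
K(a, j) = j*(a + j)
K(W**2, h(c(3, -2), 23)) - 464581 = (36 + 3 + 23)*((-18)**2 + (36 + 3 + 23)) - 464581 = 62*(324 + 62) - 464581 = 62*386 - 464581 = 23932 - 464581 = -440649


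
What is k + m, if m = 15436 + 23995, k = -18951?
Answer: 20480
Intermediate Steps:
m = 39431
k + m = -18951 + 39431 = 20480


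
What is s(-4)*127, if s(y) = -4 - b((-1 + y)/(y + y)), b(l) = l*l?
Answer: -35687/64 ≈ -557.61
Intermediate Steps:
b(l) = l²
s(y) = -4 - (-1 + y)²/(4*y²) (s(y) = -4 - ((-1 + y)/(y + y))² = -4 - ((-1 + y)/((2*y)))² = -4 - ((-1 + y)*(1/(2*y)))² = -4 - ((-1 + y)/(2*y))² = -4 - (-1 + y)²/(4*y²))
s(-4)*127 = ((¼)*(-1 - 17*(-4)² + 2*(-4))/(-4)²)*127 = ((¼)*(1/16)*(-1 - 17*16 - 8))*127 = ((¼)*(1/16)*(-1 - 272 - 8))*127 = ((¼)*(1/16)*(-281))*127 = -281/64*127 = -35687/64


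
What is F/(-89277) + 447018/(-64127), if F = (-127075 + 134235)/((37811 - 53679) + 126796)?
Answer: -553370292115541/79383767638014 ≈ -6.9708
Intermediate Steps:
F = 895/13866 (F = 7160/(-15868 + 126796) = 7160/110928 = 7160*(1/110928) = 895/13866 ≈ 0.064546)
F/(-89277) + 447018/(-64127) = (895/13866)/(-89277) + 447018/(-64127) = (895/13866)*(-1/89277) + 447018*(-1/64127) = -895/1237914882 - 447018/64127 = -553370292115541/79383767638014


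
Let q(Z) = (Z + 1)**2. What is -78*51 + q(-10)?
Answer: -3897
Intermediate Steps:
q(Z) = (1 + Z)**2
-78*51 + q(-10) = -78*51 + (1 - 10)**2 = -3978 + (-9)**2 = -3978 + 81 = -3897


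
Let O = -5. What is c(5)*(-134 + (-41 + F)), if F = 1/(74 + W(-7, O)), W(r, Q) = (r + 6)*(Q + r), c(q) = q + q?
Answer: -75245/43 ≈ -1749.9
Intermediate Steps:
c(q) = 2*q
W(r, Q) = (6 + r)*(Q + r)
F = 1/86 (F = 1/(74 + ((-7)² + 6*(-5) + 6*(-7) - 5*(-7))) = 1/(74 + (49 - 30 - 42 + 35)) = 1/(74 + 12) = 1/86 ≈ 0.011628)
c(5)*(-134 + (-41 + F)) = (2*5)*(-134 + (-41 + 1/86)) = 10*(-134 - 3525/86) = 10*(-15049/86) = -75245/43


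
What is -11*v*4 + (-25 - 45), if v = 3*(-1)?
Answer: 62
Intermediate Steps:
v = -3
-11*v*4 + (-25 - 45) = -(-33)*4 + (-25 - 45) = -11*(-12) - 70 = 132 - 70 = 62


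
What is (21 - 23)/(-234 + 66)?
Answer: 1/84 ≈ 0.011905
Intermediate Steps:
(21 - 23)/(-234 + 66) = -2/(-168) = -2*(-1/168) = 1/84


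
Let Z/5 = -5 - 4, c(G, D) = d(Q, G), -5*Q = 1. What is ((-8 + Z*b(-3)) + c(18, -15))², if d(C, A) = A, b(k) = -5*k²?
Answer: 4141225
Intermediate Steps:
Q = -⅕ (Q = -⅕*1 = -⅕ ≈ -0.20000)
c(G, D) = G
Z = -45 (Z = 5*(-5 - 4) = 5*(-9) = -45)
((-8 + Z*b(-3)) + c(18, -15))² = ((-8 - (-225)*(-3)²) + 18)² = ((-8 - (-225)*9) + 18)² = ((-8 - 45*(-45)) + 18)² = ((-8 + 2025) + 18)² = (2017 + 18)² = 2035² = 4141225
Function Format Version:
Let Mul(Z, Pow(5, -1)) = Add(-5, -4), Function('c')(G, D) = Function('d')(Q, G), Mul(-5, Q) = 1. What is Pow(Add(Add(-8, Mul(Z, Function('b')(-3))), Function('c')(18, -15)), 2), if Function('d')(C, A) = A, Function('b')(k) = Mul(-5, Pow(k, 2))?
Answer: 4141225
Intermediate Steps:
Q = Rational(-1, 5) (Q = Mul(Rational(-1, 5), 1) = Rational(-1, 5) ≈ -0.20000)
Function('c')(G, D) = G
Z = -45 (Z = Mul(5, Add(-5, -4)) = Mul(5, -9) = -45)
Pow(Add(Add(-8, Mul(Z, Function('b')(-3))), Function('c')(18, -15)), 2) = Pow(Add(Add(-8, Mul(-45, Mul(-5, Pow(-3, 2)))), 18), 2) = Pow(Add(Add(-8, Mul(-45, Mul(-5, 9))), 18), 2) = Pow(Add(Add(-8, Mul(-45, -45)), 18), 2) = Pow(Add(Add(-8, 2025), 18), 2) = Pow(Add(2017, 18), 2) = Pow(2035, 2) = 4141225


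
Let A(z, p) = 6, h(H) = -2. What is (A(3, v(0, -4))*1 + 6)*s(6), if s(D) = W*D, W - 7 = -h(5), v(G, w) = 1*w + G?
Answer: 648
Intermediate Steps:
v(G, w) = G + w (v(G, w) = w + G = G + w)
W = 9 (W = 7 - 1*(-2) = 7 + 2 = 9)
s(D) = 9*D
(A(3, v(0, -4))*1 + 6)*s(6) = (6*1 + 6)*(9*6) = (6 + 6)*54 = 12*54 = 648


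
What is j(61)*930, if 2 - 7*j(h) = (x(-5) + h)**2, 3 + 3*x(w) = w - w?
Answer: -478020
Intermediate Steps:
x(w) = -1 (x(w) = -1 + (w - w)/3 = -1 + (1/3)*0 = -1 + 0 = -1)
j(h) = 2/7 - (-1 + h)**2/7
j(61)*930 = (2/7 - (-1 + 61)**2/7)*930 = (2/7 - 1/7*60**2)*930 = (2/7 - 1/7*3600)*930 = (2/7 - 3600/7)*930 = -514*930 = -478020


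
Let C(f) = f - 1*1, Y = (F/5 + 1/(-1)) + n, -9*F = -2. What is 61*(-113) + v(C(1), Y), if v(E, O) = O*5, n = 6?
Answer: -61810/9 ≈ -6867.8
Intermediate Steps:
F = 2/9 (F = -⅑*(-2) = 2/9 ≈ 0.22222)
Y = 227/45 (Y = ((2/9)/5 + 1/(-1)) + 6 = ((2/9)*(⅕) + 1*(-1)) + 6 = (2/45 - 1) + 6 = -43/45 + 6 = 227/45 ≈ 5.0444)
C(f) = -1 + f (C(f) = f - 1 = -1 + f)
v(E, O) = 5*O
61*(-113) + v(C(1), Y) = 61*(-113) + 5*(227/45) = -6893 + 227/9 = -61810/9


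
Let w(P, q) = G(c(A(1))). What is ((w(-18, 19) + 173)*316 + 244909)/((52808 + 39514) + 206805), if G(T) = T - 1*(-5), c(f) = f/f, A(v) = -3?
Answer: 100491/99709 ≈ 1.0078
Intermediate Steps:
c(f) = 1
G(T) = 5 + T (G(T) = T + 5 = 5 + T)
w(P, q) = 6 (w(P, q) = 5 + 1 = 6)
((w(-18, 19) + 173)*316 + 244909)/((52808 + 39514) + 206805) = ((6 + 173)*316 + 244909)/((52808 + 39514) + 206805) = (179*316 + 244909)/(92322 + 206805) = (56564 + 244909)/299127 = 301473*(1/299127) = 100491/99709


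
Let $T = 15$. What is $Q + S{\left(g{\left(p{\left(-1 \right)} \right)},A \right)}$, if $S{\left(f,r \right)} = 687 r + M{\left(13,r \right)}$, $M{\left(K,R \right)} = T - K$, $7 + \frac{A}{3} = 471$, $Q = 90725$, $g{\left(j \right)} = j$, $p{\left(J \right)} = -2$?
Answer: $1047031$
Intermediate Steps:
$A = 1392$ ($A = -21 + 3 \cdot 471 = -21 + 1413 = 1392$)
$M{\left(K,R \right)} = 15 - K$
$S{\left(f,r \right)} = 2 + 687 r$ ($S{\left(f,r \right)} = 687 r + \left(15 - 13\right) = 687 r + 2 = 2 + 687 r$)
$Q + S{\left(g{\left(p{\left(-1 \right)} \right)},A \right)} = 90725 + \left(2 + 687 \cdot 1392\right) = 90725 + \left(2 + 956304\right) = 90725 + 956306 = 1047031$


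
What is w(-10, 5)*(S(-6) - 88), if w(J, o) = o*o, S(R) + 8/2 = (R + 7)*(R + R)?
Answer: -2600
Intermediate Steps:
S(R) = -4 + 2*R*(7 + R) (S(R) = -4 + (R + 7)*(R + R) = -4 + (7 + R)*(2*R) = -4 + 2*R*(7 + R))
w(J, o) = o²
w(-10, 5)*(S(-6) - 88) = 5²*((-4 + 2*(-6)² + 14*(-6)) - 88) = 25*((-4 + 2*36 - 84) - 88) = 25*((-4 + 72 - 84) - 88) = 25*(-16 - 88) = 25*(-104) = -2600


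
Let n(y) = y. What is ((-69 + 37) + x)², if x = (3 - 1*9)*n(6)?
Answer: 4624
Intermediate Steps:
x = -36 (x = (3 - 1*9)*6 = (3 - 9)*6 = -6*6 = -36)
((-69 + 37) + x)² = ((-69 + 37) - 36)² = (-32 - 36)² = (-68)² = 4624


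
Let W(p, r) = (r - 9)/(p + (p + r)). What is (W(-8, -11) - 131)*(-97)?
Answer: 341149/27 ≈ 12635.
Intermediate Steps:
W(p, r) = (-9 + r)/(r + 2*p)
(W(-8, -11) - 131)*(-97) = ((-9 - 11)/(-11 + 2*(-8)) - 131)*(-97) = (-20/(-11 - 16) - 131)*(-97) = (-20/(-27) - 131)*(-97) = (-1/27*(-20) - 131)*(-97) = (20/27 - 131)*(-97) = -3517/27*(-97) = 341149/27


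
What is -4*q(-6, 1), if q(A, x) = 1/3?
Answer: -4/3 ≈ -1.3333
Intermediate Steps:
q(A, x) = 1/3
-4*q(-6, 1) = -4*1/3 = -4/3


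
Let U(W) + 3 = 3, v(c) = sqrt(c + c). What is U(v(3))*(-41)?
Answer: 0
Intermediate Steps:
v(c) = sqrt(2)*sqrt(c) (v(c) = sqrt(2*c) = sqrt(2)*sqrt(c))
U(W) = 0 (U(W) = -3 + 3 = 0)
U(v(3))*(-41) = 0*(-41) = 0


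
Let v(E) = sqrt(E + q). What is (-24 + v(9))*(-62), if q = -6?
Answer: 1488 - 62*sqrt(3) ≈ 1380.6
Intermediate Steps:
v(E) = sqrt(-6 + E) (v(E) = sqrt(E - 6) = sqrt(-6 + E))
(-24 + v(9))*(-62) = (-24 + sqrt(-6 + 9))*(-62) = (-24 + sqrt(3))*(-62) = 1488 - 62*sqrt(3)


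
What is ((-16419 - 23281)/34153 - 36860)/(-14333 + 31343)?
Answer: -4662664/2151639 ≈ -2.1670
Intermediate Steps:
((-16419 - 23281)/34153 - 36860)/(-14333 + 31343) = (-39700*1/34153 - 36860)/17010 = (-39700/34153 - 36860)*(1/17010) = -1258919280/34153*1/17010 = -4662664/2151639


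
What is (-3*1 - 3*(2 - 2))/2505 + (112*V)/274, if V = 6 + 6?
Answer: 560983/114395 ≈ 4.9039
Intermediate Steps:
V = 12
(-3*1 - 3*(2 - 2))/2505 + (112*V)/274 = (-3*1 - 3*(2 - 2))/2505 + (112*12)/274 = (-3 - 3*0)*(1/2505) + 1344*(1/274) = (-3 + 0)*(1/2505) + 672/137 = -3*1/2505 + 672/137 = -1/835 + 672/137 = 560983/114395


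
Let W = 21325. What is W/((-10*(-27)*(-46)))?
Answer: -4265/2484 ≈ -1.7170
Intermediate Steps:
W/((-10*(-27)*(-46))) = 21325/((-10*(-27)*(-46))) = 21325/((270*(-46))) = 21325/(-12420) = 21325*(-1/12420) = -4265/2484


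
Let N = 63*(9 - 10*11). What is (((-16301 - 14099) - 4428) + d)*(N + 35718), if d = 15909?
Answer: -555367245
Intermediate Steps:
N = -6363 (N = 63*(9 - 110) = 63*(-101) = -6363)
(((-16301 - 14099) - 4428) + d)*(N + 35718) = (((-16301 - 14099) - 4428) + 15909)*(-6363 + 35718) = ((-30400 - 4428) + 15909)*29355 = (-34828 + 15909)*29355 = -18919*29355 = -555367245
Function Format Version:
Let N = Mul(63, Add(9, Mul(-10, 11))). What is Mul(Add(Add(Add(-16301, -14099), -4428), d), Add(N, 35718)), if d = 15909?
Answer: -555367245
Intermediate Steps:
N = -6363 (N = Mul(63, Add(9, -110)) = Mul(63, -101) = -6363)
Mul(Add(Add(Add(-16301, -14099), -4428), d), Add(N, 35718)) = Mul(Add(Add(Add(-16301, -14099), -4428), 15909), Add(-6363, 35718)) = Mul(Add(Add(-30400, -4428), 15909), 29355) = Mul(Add(-34828, 15909), 29355) = Mul(-18919, 29355) = -555367245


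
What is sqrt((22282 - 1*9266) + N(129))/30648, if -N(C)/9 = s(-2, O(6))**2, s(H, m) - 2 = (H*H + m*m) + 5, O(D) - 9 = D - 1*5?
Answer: I*sqrt(97873)/30648 ≈ 0.010208*I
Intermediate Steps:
O(D) = 4 + D (O(D) = 9 + (D - 1*5) = 9 + (D - 5) = 9 + (-5 + D) = 4 + D)
s(H, m) = 7 + H**2 + m**2 (s(H, m) = 2 + ((H*H + m*m) + 5) = 2 + ((H**2 + m**2) + 5) = 2 + (5 + H**2 + m**2) = 7 + H**2 + m**2)
N(C) = -110889 (N(C) = -9*(7 + (-2)**2 + (4 + 6)**2)**2 = -9*(7 + 4 + 10**2)**2 = -9*(7 + 4 + 100)**2 = -9*111**2 = -9*12321 = -110889)
sqrt((22282 - 1*9266) + N(129))/30648 = sqrt((22282 - 1*9266) - 110889)/30648 = sqrt((22282 - 9266) - 110889)*(1/30648) = sqrt(13016 - 110889)*(1/30648) = sqrt(-97873)*(1/30648) = (I*sqrt(97873))*(1/30648) = I*sqrt(97873)/30648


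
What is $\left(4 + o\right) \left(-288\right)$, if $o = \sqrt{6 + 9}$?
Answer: $-1152 - 288 \sqrt{15} \approx -2267.4$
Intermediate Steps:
$o = \sqrt{15} \approx 3.873$
$\left(4 + o\right) \left(-288\right) = \left(4 + \sqrt{15}\right) \left(-288\right) = -1152 - 288 \sqrt{15}$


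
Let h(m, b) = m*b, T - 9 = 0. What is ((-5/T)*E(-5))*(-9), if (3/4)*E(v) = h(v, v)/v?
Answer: -100/3 ≈ -33.333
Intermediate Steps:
T = 9 (T = 9 + 0 = 9)
h(m, b) = b*m
E(v) = 4*v/3 (E(v) = 4*((v*v)/v)/3 = 4*(v²/v)/3 = 4*v/3)
((-5/T)*E(-5))*(-9) = ((-5/9)*((4/3)*(-5)))*(-9) = (-5*⅑*(-20/3))*(-9) = -5/9*(-20/3)*(-9) = (100/27)*(-9) = -100/3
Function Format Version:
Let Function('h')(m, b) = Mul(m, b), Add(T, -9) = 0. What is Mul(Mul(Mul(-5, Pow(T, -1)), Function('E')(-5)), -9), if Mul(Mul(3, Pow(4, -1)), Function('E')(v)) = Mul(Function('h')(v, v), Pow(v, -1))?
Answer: Rational(-100, 3) ≈ -33.333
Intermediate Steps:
T = 9 (T = Add(9, 0) = 9)
Function('h')(m, b) = Mul(b, m)
Function('E')(v) = Mul(Rational(4, 3), v) (Function('E')(v) = Mul(Rational(4, 3), Mul(Mul(v, v), Pow(v, -1))) = Mul(Rational(4, 3), Mul(Pow(v, 2), Pow(v, -1))) = Mul(Rational(4, 3), v))
Mul(Mul(Mul(-5, Pow(T, -1)), Function('E')(-5)), -9) = Mul(Mul(Mul(-5, Pow(9, -1)), Mul(Rational(4, 3), -5)), -9) = Mul(Mul(Mul(-5, Rational(1, 9)), Rational(-20, 3)), -9) = Mul(Mul(Rational(-5, 9), Rational(-20, 3)), -9) = Mul(Rational(100, 27), -9) = Rational(-100, 3)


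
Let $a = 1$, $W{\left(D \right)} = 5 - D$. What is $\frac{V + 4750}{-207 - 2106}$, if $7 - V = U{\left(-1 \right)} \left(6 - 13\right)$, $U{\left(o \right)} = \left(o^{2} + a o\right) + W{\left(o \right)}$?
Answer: $- \frac{4799}{2313} \approx -2.0748$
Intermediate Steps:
$U{\left(o \right)} = 5 + o^{2}$ ($U{\left(o \right)} = \left(o^{2} + 1 o\right) - \left(-5 + o\right) = \left(o^{2} + o\right) - \left(-5 + o\right) = \left(o + o^{2}\right) - \left(-5 + o\right) = 5 + o^{2}$)
$V = 49$ ($V = 7 - \left(5 + \left(-1\right)^{2}\right) \left(6 - 13\right) = 7 - \left(5 + 1\right) \left(-7\right) = 7 - 6 \left(-7\right) = 7 - -42 = 7 + 42 = 49$)
$\frac{V + 4750}{-207 - 2106} = \frac{49 + 4750}{-207 - 2106} = \frac{4799}{-2313} = 4799 \left(- \frac{1}{2313}\right) = - \frac{4799}{2313}$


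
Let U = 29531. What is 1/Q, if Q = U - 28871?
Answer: 1/660 ≈ 0.0015152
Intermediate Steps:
Q = 660 (Q = 29531 - 28871 = 660)
1/Q = 1/660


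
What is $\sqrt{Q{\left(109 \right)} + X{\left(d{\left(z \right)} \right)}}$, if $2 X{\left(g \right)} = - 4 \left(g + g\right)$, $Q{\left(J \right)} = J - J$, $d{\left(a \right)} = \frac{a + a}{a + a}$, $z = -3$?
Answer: $2 i \approx 2.0 i$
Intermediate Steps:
$d{\left(a \right)} = 1$ ($d{\left(a \right)} = \frac{2 a}{2 a} = 2 a \frac{1}{2 a} = 1$)
$Q{\left(J \right)} = 0$
$X{\left(g \right)} = - 4 g$ ($X{\left(g \right)} = \frac{\left(-4\right) \left(g + g\right)}{2} = \frac{\left(-4\right) 2 g}{2} = \frac{\left(-8\right) g}{2} = - 4 g$)
$\sqrt{Q{\left(109 \right)} + X{\left(d{\left(z \right)} \right)}} = \sqrt{0 - 4} = \sqrt{-4} = 2 i$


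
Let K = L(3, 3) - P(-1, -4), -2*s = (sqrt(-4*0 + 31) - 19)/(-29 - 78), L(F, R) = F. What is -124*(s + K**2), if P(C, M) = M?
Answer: -648954/107 - 62*sqrt(31)/107 ≈ -6068.2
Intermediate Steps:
s = -19/214 + sqrt(31)/214 (s = -(sqrt(-4*0 + 31) - 19)/(2*(-29 - 78)) = -(sqrt(0 + 31) - 19)/(2*(-107)) = -(sqrt(31) - 19)*(-1)/(2*107) = -(-19 + sqrt(31))*(-1)/(2*107) = -(19/107 - sqrt(31)/107)/2 = -19/214 + sqrt(31)/214 ≈ -0.062768)
K = 7 (K = 3 - 1*(-4) = 3 + 4 = 7)
-124*(s + K**2) = -124*((-19/214 + sqrt(31)/214) + 7**2) = -124*((-19/214 + sqrt(31)/214) + 49) = -124*(10467/214 + sqrt(31)/214) = -648954/107 - 62*sqrt(31)/107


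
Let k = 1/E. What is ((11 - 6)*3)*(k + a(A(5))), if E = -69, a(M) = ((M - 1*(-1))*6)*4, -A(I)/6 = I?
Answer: -240125/23 ≈ -10440.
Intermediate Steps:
A(I) = -6*I
a(M) = 24 + 24*M (a(M) = ((M + 1)*6)*4 = ((1 + M)*6)*4 = (6 + 6*M)*4 = 24 + 24*M)
k = -1/69 (k = 1/(-69) = -1/69 ≈ -0.014493)
((11 - 6)*3)*(k + a(A(5))) = ((11 - 6)*3)*(-1/69 + (24 + 24*(-6*5))) = (5*3)*(-1/69 + (24 + 24*(-30))) = 15*(-1/69 + (24 - 720)) = 15*(-1/69 - 696) = 15*(-48025/69) = -240125/23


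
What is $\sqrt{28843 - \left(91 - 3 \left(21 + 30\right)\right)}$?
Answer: $\sqrt{28905} \approx 170.01$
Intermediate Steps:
$\sqrt{28843 - \left(91 - 3 \left(21 + 30\right)\right)} = \sqrt{28843 + \left(-91 + 3 \cdot 51\right)} = \sqrt{28843 + \left(-91 + 153\right)} = \sqrt{28843 + 62} = \sqrt{28905}$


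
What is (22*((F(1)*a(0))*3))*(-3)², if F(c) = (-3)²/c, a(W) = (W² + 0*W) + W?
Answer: 0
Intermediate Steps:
a(W) = W + W² (a(W) = (W² + 0) + W = W² + W = W + W²)
F(c) = 9/c
(22*((F(1)*a(0))*3))*(-3)² = (22*(((9/1)*(0*(1 + 0)))*3))*(-3)² = (22*(((9*1)*(0*1))*3))*9 = (22*((9*0)*3))*9 = (22*(0*3))*9 = (22*0)*9 = 0*9 = 0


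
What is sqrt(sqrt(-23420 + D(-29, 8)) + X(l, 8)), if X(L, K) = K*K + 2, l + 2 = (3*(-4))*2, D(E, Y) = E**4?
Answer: sqrt(66 + sqrt(683861)) ≈ 29.882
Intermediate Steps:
l = -26 (l = -2 + (3*(-4))*2 = -2 - 12*2 = -2 - 24 = -26)
X(L, K) = 2 + K**2 (X(L, K) = K**2 + 2 = 2 + K**2)
sqrt(sqrt(-23420 + D(-29, 8)) + X(l, 8)) = sqrt(sqrt(-23420 + (-29)**4) + (2 + 8**2)) = sqrt(sqrt(-23420 + 707281) + (2 + 64)) = sqrt(sqrt(683861) + 66) = sqrt(66 + sqrt(683861))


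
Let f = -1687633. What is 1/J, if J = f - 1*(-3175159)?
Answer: 1/1487526 ≈ 6.7226e-7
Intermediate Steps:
J = 1487526 (J = -1687633 - 1*(-3175159) = -1687633 + 3175159 = 1487526)
1/J = 1/1487526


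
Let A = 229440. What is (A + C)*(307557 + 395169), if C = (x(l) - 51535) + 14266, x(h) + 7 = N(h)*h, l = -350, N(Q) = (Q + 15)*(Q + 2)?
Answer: -28538290338936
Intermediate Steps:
N(Q) = (2 + Q)*(15 + Q) (N(Q) = (15 + Q)*(2 + Q) = (2 + Q)*(15 + Q))
x(h) = -7 + h*(30 + h² + 17*h) (x(h) = -7 + (30 + h² + 17*h)*h = -7 + h*(30 + h² + 17*h))
C = -40840276 (C = ((-7 - 350*(30 + (-350)² + 17*(-350))) - 51535) + 14266 = ((-7 - 350*(30 + 122500 - 5950)) - 51535) + 14266 = ((-7 - 350*116580) - 51535) + 14266 = ((-7 - 40803000) - 51535) + 14266 = (-40803007 - 51535) + 14266 = -40854542 + 14266 = -40840276)
(A + C)*(307557 + 395169) = (229440 - 40840276)*(307557 + 395169) = -40610836*702726 = -28538290338936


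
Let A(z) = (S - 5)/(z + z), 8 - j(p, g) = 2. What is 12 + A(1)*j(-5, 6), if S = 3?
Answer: 6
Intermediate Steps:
j(p, g) = 6 (j(p, g) = 8 - 1*2 = 8 - 2 = 6)
A(z) = -1/z (A(z) = (3 - 5)/(z + z) = -2*1/(2*z) = -1/z)
12 + A(1)*j(-5, 6) = 12 - 1/1*6 = 12 - 1*1*6 = 12 - 1*6 = 12 - 6 = 6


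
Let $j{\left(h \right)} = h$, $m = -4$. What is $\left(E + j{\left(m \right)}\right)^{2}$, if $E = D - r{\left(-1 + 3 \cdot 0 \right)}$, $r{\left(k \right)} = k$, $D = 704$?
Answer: $491401$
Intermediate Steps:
$E = 705$ ($E = 704 - \left(-1 + 3 \cdot 0\right) = 704 - \left(-1 + 0\right) = 704 - -1 = 704 + 1 = 705$)
$\left(E + j{\left(m \right)}\right)^{2} = \left(705 - 4\right)^{2} = 701^{2} = 491401$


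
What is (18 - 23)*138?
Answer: -690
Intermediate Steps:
(18 - 23)*138 = -5*138 = -690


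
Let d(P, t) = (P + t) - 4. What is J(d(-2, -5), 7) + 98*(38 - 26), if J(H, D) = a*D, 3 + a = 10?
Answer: 1225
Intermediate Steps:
d(P, t) = -4 + P + t
a = 7 (a = -3 + 10 = 7)
J(H, D) = 7*D
J(d(-2, -5), 7) + 98*(38 - 26) = 7*7 + 98*(38 - 26) = 49 + 98*12 = 49 + 1176 = 1225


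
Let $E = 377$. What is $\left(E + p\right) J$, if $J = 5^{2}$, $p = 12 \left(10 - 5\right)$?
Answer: $10925$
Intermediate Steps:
$p = 60$ ($p = 12 \cdot 5 = 60$)
$J = 25$
$\left(E + p\right) J = \left(377 + 60\right) 25 = 437 \cdot 25 = 10925$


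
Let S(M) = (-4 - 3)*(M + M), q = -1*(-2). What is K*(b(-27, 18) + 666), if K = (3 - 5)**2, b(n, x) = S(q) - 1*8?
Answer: 2520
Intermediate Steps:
q = 2
S(M) = -14*M
b(n, x) = -36 (b(n, x) = -14*2 - 1*8 = -28 - 8 = -36)
K = 4 (K = (-2)**2 = 4)
K*(b(-27, 18) + 666) = 4*(-36 + 666) = 4*630 = 2520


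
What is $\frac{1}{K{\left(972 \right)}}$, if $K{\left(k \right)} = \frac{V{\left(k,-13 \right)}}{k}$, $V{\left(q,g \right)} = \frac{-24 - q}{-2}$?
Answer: $\frac{162}{83} \approx 1.9518$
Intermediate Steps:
$V{\left(q,g \right)} = 12 + \frac{q}{2}$ ($V{\left(q,g \right)} = \left(-24 - q\right) \left(- \frac{1}{2}\right) = 12 + \frac{q}{2}$)
$K{\left(k \right)} = \frac{12 + \frac{k}{2}}{k}$
$\frac{1}{K{\left(972 \right)}} = \frac{1}{\frac{1}{2} \cdot \frac{1}{972} \left(24 + 972\right)} = \frac{1}{\frac{1}{2} \cdot \frac{1}{972} \cdot 996} = \frac{1}{\frac{83}{162}} = \frac{162}{83}$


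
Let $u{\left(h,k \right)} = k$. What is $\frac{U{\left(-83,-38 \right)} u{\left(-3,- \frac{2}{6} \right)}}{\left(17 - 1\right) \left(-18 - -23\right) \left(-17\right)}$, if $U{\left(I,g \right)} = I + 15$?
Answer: $- \frac{1}{60} \approx -0.016667$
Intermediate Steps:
$U{\left(I,g \right)} = 15 + I$
$\frac{U{\left(-83,-38 \right)} u{\left(-3,- \frac{2}{6} \right)}}{\left(17 - 1\right) \left(-18 - -23\right) \left(-17\right)} = \frac{\left(15 - 83\right) \left(- \frac{2}{6}\right)}{\left(17 - 1\right) \left(-18 - -23\right) \left(-17\right)} = \frac{\left(-68\right) \left(\left(-2\right) \frac{1}{6}\right)}{\left(17 - 1\right) \left(-18 + 23\right) \left(-17\right)} = \frac{\left(-68\right) \left(- \frac{1}{3}\right)}{16 \cdot 5 \left(-17\right)} = \frac{68}{3 \cdot 80 \left(-17\right)} = \frac{68}{3 \left(-1360\right)} = \frac{68}{3} \left(- \frac{1}{1360}\right) = - \frac{1}{60}$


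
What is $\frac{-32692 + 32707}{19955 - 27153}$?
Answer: $- \frac{15}{7198} \approx -0.0020839$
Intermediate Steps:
$\frac{-32692 + 32707}{19955 - 27153} = \frac{15}{-7198} = 15 \left(- \frac{1}{7198}\right) = - \frac{15}{7198}$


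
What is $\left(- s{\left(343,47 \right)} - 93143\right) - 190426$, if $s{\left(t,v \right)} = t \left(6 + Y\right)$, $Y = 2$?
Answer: $-286313$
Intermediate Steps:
$s{\left(t,v \right)} = 8 t$ ($s{\left(t,v \right)} = t \left(6 + 2\right) = t 8 = 8 t$)
$\left(- s{\left(343,47 \right)} - 93143\right) - 190426 = \left(- 8 \cdot 343 - 93143\right) - 190426 = \left(\left(-1\right) 2744 - 93143\right) - 190426 = \left(-2744 - 93143\right) - 190426 = -95887 - 190426 = -286313$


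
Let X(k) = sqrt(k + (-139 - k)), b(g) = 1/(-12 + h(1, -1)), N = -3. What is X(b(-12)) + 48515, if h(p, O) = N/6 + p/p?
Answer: 48515 + I*sqrt(139) ≈ 48515.0 + 11.79*I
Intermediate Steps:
h(p, O) = 1/2 (h(p, O) = -3/6 + p/p = -3*1/6 + 1 = -1/2 + 1 = 1/2)
b(g) = -2/23 (b(g) = 1/(-12 + 1/2) = 1/(-23/2) = -2/23)
X(k) = I*sqrt(139) (X(k) = sqrt(-139) = I*sqrt(139))
X(b(-12)) + 48515 = I*sqrt(139) + 48515 = 48515 + I*sqrt(139)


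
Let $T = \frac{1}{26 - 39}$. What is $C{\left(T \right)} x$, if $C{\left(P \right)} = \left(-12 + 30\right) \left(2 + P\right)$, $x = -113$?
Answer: $- \frac{50850}{13} \approx -3911.5$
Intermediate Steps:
$T = - \frac{1}{13}$ ($T = \frac{1}{-13} = - \frac{1}{13} \approx -0.076923$)
$C{\left(P \right)} = 36 + 18 P$ ($C{\left(P \right)} = 18 \left(2 + P\right) = 36 + 18 P$)
$C{\left(T \right)} x = \left(36 + 18 \left(- \frac{1}{13}\right)\right) \left(-113\right) = \left(36 - \frac{18}{13}\right) \left(-113\right) = \frac{450}{13} \left(-113\right) = - \frac{50850}{13}$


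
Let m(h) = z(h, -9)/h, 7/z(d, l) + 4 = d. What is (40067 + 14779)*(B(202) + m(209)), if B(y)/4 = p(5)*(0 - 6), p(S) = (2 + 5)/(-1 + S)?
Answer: -8972222238/3895 ≈ -2.3035e+6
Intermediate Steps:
z(d, l) = 7/(-4 + d)
p(S) = 7/(-1 + S)
m(h) = 7/(h*(-4 + h)) (m(h) = (7/(-4 + h))/h = 7/(h*(-4 + h)))
B(y) = -42 (B(y) = 4*((7/(-1 + 5))*(0 - 6)) = 4*((7/4)*(-6)) = 4*(-21/2) = -42)
(40067 + 14779)*(B(202) + m(209)) = (40067 + 14779)*(-42 + 7/(209*(-4 + 209))) = 54846*(-42 + 7*(1/209)/205) = 54846*(-42 + 7*(1/209)*(1/205)) = 54846*(-42 + 7/42845) = 54846*(-1799483/42845) = -8972222238/3895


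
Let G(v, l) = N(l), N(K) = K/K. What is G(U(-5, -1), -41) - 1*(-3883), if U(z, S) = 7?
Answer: 3884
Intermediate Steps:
N(K) = 1
G(v, l) = 1
G(U(-5, -1), -41) - 1*(-3883) = 1 - 1*(-3883) = 1 + 3883 = 3884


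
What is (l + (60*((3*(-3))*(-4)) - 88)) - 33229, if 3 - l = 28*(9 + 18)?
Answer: -31910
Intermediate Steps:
l = -753 (l = 3 - 28*(9 + 18) = 3 - 28*27 = 3 - 1*756 = 3 - 756 = -753)
(l + (60*((3*(-3))*(-4)) - 88)) - 33229 = (-753 + (60*((3*(-3))*(-4)) - 88)) - 33229 = (-753 + (60*(-9*(-4)) - 88)) - 33229 = (-753 + (60*36 - 88)) - 33229 = (-753 + (2160 - 88)) - 33229 = (-753 + 2072) - 33229 = 1319 - 33229 = -31910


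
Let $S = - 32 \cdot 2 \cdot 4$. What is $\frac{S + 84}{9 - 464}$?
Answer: $\frac{172}{455} \approx 0.37802$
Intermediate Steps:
$S = -256$ ($S = \left(-32\right) 8 = -256$)
$\frac{S + 84}{9 - 464} = \frac{-256 + 84}{9 - 464} = - \frac{172}{-455} = \left(-172\right) \left(- \frac{1}{455}\right) = \frac{172}{455}$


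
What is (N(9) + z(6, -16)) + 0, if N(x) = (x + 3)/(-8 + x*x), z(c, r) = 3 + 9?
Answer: 888/73 ≈ 12.164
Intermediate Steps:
z(c, r) = 12
N(x) = (3 + x)/(-8 + x**2)
(N(9) + z(6, -16)) + 0 = ((3 + 9)/(-8 + 9**2) + 12) + 0 = (12/(-8 + 81) + 12) + 0 = (12/73 + 12) + 0 = 888/73 + 0 = 888/73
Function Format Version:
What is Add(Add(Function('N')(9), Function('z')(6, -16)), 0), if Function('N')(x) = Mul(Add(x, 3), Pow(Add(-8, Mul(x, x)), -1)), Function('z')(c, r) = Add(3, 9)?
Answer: Rational(888, 73) ≈ 12.164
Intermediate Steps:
Function('z')(c, r) = 12
Function('N')(x) = Mul(Pow(Add(-8, Pow(x, 2)), -1), Add(3, x)) (Function('N')(x) = Mul(Add(3, x), Pow(Add(-8, Pow(x, 2)), -1)) = Mul(Pow(Add(-8, Pow(x, 2)), -1), Add(3, x)))
Add(Add(Function('N')(9), Function('z')(6, -16)), 0) = Add(Add(Mul(Pow(Add(-8, Pow(9, 2)), -1), Add(3, 9)), 12), 0) = Add(Add(Mul(Pow(Add(-8, 81), -1), 12), 12), 0) = Add(Add(Mul(Pow(73, -1), 12), 12), 0) = Add(Add(Mul(Rational(1, 73), 12), 12), 0) = Add(Add(Rational(12, 73), 12), 0) = Add(Rational(888, 73), 0) = Rational(888, 73)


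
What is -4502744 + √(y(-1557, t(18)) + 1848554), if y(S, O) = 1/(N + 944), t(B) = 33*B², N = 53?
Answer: -4502744 + √1837479313983/997 ≈ -4.5014e+6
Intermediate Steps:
y(S, O) = 1/997 (y(S, O) = 1/(53 + 944) = 1/997)
-4502744 + √(y(-1557, t(18)) + 1848554) = -4502744 + √(1/997 + 1848554) = -4502744 + √(1843008339/997) = -4502744 + √1837479313983/997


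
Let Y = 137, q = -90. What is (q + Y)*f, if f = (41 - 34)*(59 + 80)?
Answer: 45731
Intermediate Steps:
f = 973 (f = 7*139 = 973)
(q + Y)*f = (-90 + 137)*973 = 47*973 = 45731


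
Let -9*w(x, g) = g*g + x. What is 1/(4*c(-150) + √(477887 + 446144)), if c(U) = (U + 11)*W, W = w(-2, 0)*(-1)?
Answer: -10008/73609967 + 81*√924031/73609967 ≈ 0.00092181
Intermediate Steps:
w(x, g) = -x/9 - g²/9 (w(x, g) = -(g*g + x)/9 = -(g² + x)/9 = -(x + g²)/9 = -x/9 - g²/9)
W = -2/9 (W = (-⅑*(-2) - ⅑*0²)*(-1) = (2/9 - ⅑*0)*(-1) = (2/9 + 0)*(-1) = (2/9)*(-1) = -2/9 ≈ -0.22222)
c(U) = -22/9 - 2*U/9 (c(U) = (U + 11)*(-2/9) = (11 + U)*(-2/9) = -22/9 - 2*U/9)
1/(4*c(-150) + √(477887 + 446144)) = 1/(4*(-22/9 - 2/9*(-150)) + √(477887 + 446144)) = 1/(4*(-22/9 + 100/3) + √924031) = 1/(4*(278/9) + √924031) = 1/(1112/9 + √924031)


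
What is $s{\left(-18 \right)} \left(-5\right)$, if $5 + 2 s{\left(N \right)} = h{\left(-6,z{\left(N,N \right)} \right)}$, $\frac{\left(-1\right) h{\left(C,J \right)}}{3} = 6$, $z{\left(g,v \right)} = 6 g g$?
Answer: $\frac{115}{2} \approx 57.5$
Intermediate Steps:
$z{\left(g,v \right)} = 6 g^{2}$
$h{\left(C,J \right)} = -18$ ($h{\left(C,J \right)} = \left(-3\right) 6 = -18$)
$s{\left(N \right)} = - \frac{23}{2}$ ($s{\left(N \right)} = - \frac{5}{2} + \frac{1}{2} \left(-18\right) = - \frac{5}{2} - 9 = - \frac{23}{2}$)
$s{\left(-18 \right)} \left(-5\right) = \left(- \frac{23}{2}\right) \left(-5\right) = \frac{115}{2}$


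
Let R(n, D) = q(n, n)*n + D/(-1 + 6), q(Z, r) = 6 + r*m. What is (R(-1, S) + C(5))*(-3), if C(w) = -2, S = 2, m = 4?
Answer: 54/5 ≈ 10.800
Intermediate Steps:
q(Z, r) = 6 + 4*r (q(Z, r) = 6 + r*4 = 6 + 4*r)
R(n, D) = D/5 + n*(6 + 4*n) (R(n, D) = (6 + 4*n)*n + D/(-1 + 6) = n*(6 + 4*n) + D/5 = D/5 + n*(6 + 4*n))
(R(-1, S) + C(5))*(-3) = (((1/5)*2 + 2*(-1)*(3 + 2*(-1))) - 2)*(-3) = ((2/5 + 2*(-1)*(3 - 2)) - 2)*(-3) = ((2/5 + 2*(-1)*1) - 2)*(-3) = ((2/5 - 2) - 2)*(-3) = (-8/5 - 2)*(-3) = -18/5*(-3) = 54/5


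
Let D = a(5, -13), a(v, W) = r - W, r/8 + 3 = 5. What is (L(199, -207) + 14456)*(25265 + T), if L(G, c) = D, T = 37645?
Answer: 911251350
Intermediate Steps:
r = 16 (r = -24 + 8*5 = -24 + 40 = 16)
a(v, W) = 16 - W
D = 29 (D = 16 - 1*(-13) = 16 + 13 = 29)
L(G, c) = 29
(L(199, -207) + 14456)*(25265 + T) = (29 + 14456)*(25265 + 37645) = 14485*62910 = 911251350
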